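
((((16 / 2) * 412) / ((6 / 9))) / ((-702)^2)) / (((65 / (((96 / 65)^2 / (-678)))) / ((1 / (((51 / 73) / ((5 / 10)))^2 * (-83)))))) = 281030144 / 91708308127375875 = 0.00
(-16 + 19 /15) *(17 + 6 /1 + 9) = -7072 /15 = -471.47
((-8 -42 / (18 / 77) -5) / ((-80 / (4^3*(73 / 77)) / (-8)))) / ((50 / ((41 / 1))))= -27679264 / 28875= -958.59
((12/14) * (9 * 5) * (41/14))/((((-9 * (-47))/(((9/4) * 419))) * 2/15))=1888.16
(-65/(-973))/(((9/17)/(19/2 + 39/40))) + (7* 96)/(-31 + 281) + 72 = 665617691/8757000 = 76.01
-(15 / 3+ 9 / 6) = -13 / 2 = -6.50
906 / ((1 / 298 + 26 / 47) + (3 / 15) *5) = 4229812 / 7267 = 582.06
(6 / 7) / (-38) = -3 / 133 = -0.02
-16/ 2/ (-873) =8/ 873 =0.01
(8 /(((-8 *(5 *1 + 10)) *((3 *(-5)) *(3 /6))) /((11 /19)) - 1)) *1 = 0.01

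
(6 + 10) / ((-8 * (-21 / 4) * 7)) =8 / 147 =0.05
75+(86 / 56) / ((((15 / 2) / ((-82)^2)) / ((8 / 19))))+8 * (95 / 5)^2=7067713 / 1995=3542.71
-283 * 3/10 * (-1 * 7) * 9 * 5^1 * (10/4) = 267435/4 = 66858.75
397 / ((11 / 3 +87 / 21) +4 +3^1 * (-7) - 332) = -8337 / 7165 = -1.16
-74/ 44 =-37/ 22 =-1.68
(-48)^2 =2304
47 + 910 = 957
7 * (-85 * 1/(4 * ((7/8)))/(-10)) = 17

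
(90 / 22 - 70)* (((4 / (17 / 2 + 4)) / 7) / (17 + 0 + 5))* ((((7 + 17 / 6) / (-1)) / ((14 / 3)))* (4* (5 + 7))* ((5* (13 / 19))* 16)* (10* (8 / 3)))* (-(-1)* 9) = 20499148800 / 112651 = 181970.41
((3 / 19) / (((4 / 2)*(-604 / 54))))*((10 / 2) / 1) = -405 / 11476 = -0.04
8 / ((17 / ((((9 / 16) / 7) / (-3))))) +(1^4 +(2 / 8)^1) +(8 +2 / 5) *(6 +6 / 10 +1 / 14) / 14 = 62359 / 11900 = 5.24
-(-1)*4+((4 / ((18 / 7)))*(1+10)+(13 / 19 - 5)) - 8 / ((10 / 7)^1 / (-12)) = 71816 / 855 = 84.00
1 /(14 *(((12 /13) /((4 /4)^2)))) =13 /168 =0.08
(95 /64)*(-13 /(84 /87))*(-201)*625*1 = 4499259375 /1792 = 2510747.42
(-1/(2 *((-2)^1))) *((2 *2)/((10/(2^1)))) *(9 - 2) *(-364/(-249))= 2548/1245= 2.05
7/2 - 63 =-119/2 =-59.50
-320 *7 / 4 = -560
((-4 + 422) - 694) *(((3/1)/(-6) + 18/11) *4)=-1254.55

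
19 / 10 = 1.90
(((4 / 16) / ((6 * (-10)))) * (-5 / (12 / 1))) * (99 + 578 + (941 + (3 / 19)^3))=11097889 / 3950784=2.81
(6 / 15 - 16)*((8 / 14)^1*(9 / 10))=-1404 / 175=-8.02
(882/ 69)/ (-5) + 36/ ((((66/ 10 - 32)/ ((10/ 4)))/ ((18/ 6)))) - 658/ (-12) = 3649517/ 87630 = 41.65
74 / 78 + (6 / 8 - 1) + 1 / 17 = 2009 / 2652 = 0.76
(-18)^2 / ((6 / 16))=864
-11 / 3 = -3.67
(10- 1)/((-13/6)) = -54/13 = -4.15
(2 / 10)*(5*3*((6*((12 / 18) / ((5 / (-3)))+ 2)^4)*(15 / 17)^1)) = 221184 / 2125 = 104.09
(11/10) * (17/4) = 187/40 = 4.68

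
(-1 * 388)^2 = 150544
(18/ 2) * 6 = 54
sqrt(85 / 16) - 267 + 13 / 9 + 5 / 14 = -33415 / 126 + sqrt(85) / 4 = -262.89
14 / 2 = 7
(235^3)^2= 168425239515625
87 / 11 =7.91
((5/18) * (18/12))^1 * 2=5/6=0.83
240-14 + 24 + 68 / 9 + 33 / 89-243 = 11956 / 801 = 14.93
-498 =-498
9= 9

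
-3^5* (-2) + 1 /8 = 3889 /8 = 486.12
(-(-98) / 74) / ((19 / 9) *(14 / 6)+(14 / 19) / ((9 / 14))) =3591 / 16465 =0.22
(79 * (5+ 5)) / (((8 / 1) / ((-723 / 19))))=-285585 / 76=-3757.70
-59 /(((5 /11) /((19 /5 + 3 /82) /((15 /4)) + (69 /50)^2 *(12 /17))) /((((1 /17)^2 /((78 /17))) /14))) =-0.02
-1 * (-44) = 44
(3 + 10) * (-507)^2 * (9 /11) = 30074733 /11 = 2734066.64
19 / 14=1.36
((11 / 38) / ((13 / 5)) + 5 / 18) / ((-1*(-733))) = 865 / 1629459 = 0.00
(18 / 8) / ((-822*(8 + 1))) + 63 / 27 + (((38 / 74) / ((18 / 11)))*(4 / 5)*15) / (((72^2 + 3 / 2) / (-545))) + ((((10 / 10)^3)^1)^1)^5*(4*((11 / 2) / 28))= 24048791147 / 8831860632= 2.72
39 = 39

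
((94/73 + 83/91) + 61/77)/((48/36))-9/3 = -55245/73073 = -0.76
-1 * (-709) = 709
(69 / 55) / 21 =23 / 385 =0.06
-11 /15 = -0.73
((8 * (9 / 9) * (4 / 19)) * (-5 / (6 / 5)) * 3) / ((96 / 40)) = -8.77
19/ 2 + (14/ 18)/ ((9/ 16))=1763/ 162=10.88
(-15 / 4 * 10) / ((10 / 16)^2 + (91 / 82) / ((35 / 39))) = -492000 / 21349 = -23.05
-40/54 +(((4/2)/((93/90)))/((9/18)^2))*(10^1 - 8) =12340/837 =14.74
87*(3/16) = 261/16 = 16.31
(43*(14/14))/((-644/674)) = -14491/322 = -45.00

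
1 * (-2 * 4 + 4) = -4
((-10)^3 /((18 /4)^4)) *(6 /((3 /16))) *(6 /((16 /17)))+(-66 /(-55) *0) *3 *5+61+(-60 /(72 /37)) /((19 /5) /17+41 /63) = -9661010927 /20479068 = -471.75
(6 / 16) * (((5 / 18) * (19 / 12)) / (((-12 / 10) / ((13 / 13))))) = -475 / 3456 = -0.14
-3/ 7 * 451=-1353/ 7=-193.29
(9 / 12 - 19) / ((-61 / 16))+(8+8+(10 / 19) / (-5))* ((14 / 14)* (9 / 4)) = 93995 / 2318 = 40.55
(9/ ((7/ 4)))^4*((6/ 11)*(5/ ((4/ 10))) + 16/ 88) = 1679616/ 343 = 4896.84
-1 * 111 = -111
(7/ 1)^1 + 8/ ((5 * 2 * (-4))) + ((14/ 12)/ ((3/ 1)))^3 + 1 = 229163/ 29160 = 7.86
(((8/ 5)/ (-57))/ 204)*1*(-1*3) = 2/ 4845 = 0.00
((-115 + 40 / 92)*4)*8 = -84320 / 23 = -3666.09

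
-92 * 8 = -736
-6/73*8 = -48/73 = -0.66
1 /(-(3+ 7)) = -0.10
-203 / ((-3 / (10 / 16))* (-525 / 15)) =-29 / 24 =-1.21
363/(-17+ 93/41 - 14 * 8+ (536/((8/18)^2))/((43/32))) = 213323/1112228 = 0.19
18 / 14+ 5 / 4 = 71 / 28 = 2.54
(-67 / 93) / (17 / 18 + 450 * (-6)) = 402 / 1506073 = 0.00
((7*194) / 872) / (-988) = -679 / 430768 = -0.00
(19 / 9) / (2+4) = 19 / 54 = 0.35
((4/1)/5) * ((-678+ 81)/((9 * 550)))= -398/4125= -0.10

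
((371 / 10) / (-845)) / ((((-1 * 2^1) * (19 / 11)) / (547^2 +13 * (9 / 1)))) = 32146037 / 8450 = 3804.26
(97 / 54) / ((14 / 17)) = 2.18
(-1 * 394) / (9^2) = -394 / 81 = -4.86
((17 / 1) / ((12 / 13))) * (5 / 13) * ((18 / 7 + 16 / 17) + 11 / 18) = 44165 / 1512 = 29.21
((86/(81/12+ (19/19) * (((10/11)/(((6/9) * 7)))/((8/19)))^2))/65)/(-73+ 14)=-32633216/10134190755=-0.00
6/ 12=1/ 2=0.50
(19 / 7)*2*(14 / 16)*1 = 19 / 4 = 4.75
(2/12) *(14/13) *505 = 3535/39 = 90.64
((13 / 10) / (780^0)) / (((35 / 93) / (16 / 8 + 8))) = 1209 / 35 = 34.54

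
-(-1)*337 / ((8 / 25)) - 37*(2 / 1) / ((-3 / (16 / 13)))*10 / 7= 2394745 / 2184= 1096.49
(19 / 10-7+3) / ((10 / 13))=-273 / 100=-2.73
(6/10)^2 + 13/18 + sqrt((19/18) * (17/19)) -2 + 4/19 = -6047/8550 + sqrt(34)/6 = 0.26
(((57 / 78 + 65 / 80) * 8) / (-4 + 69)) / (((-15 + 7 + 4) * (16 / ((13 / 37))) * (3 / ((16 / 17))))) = -107 / 327080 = -0.00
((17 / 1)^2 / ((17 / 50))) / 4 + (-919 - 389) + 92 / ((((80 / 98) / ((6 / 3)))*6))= -15869 / 15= -1057.93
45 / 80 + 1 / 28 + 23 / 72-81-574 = -659315 / 1008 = -654.08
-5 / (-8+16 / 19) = 95 / 136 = 0.70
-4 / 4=-1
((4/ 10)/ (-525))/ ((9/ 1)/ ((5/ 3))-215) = 1/ 275100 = 0.00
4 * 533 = 2132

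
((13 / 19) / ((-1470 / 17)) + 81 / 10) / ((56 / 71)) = 4011713 / 391020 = 10.26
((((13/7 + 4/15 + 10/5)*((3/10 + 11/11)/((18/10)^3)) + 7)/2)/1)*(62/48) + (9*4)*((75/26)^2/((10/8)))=60791697569/248373216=244.76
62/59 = 1.05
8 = 8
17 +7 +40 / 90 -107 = -82.56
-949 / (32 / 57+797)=-4161 / 3497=-1.19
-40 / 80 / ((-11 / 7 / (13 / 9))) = 91 / 198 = 0.46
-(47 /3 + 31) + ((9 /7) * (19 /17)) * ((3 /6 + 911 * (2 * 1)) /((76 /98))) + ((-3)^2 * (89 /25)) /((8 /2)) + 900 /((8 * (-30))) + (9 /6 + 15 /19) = 323342519 /96900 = 3336.87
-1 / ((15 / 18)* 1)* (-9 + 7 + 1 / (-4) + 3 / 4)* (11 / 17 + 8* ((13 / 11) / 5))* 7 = 149499 / 4675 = 31.98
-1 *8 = -8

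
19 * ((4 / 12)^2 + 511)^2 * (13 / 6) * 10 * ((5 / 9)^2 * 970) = 633715550000000 / 19683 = 32196085454.45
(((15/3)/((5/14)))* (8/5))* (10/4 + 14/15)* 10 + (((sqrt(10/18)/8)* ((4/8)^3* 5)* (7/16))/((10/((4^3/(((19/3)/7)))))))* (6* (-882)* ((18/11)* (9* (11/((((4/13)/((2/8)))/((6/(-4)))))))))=11536/15 + 204788493* sqrt(5)/2432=189058.95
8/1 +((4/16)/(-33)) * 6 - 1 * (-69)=1693/22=76.95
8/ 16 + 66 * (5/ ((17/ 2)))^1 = 1337/ 34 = 39.32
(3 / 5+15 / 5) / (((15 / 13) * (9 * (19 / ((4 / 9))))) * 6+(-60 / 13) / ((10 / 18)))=52 / 38355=0.00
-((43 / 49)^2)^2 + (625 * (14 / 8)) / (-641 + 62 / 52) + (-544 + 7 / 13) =-545.76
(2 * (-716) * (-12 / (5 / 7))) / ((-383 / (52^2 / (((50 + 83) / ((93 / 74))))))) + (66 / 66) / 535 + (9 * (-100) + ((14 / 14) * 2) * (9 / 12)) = -721232652593 / 288096430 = -2503.44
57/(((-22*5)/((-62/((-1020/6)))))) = -1767/9350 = -0.19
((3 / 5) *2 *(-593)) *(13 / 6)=-7709 / 5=-1541.80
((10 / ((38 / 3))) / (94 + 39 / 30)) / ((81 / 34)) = 1700 / 488889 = 0.00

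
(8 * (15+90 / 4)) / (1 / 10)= 3000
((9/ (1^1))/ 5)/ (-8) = -9/ 40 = -0.22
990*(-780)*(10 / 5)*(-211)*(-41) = -13360604400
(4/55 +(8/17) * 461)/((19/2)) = 405816/17765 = 22.84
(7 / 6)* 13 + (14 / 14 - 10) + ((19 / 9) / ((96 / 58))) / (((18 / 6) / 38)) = 14465 / 648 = 22.32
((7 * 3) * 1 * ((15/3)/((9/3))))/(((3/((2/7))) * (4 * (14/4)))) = 5/21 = 0.24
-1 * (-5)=5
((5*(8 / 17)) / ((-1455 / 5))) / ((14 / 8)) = -160 / 34629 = -0.00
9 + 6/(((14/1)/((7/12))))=37/4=9.25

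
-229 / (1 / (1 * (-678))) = 155262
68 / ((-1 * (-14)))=34 / 7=4.86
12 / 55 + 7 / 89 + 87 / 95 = 1.21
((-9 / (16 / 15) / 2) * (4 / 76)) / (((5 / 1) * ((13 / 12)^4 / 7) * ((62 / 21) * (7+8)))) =-428652 / 84112145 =-0.01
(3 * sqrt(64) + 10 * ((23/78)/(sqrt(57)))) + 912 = 115 * sqrt(57)/2223 + 936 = 936.39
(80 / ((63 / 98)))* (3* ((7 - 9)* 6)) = -4480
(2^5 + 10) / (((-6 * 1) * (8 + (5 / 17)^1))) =-119 / 141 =-0.84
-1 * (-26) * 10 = 260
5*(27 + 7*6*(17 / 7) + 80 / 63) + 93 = 46894 / 63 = 744.35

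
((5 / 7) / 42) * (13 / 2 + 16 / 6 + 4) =0.22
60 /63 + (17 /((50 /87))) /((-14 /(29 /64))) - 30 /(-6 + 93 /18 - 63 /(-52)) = -629031707 /7929600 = -79.33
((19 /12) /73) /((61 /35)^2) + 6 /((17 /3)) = 59068403 /55413132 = 1.07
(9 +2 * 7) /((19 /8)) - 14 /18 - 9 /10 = 13691 /1710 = 8.01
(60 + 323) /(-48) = -383 /48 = -7.98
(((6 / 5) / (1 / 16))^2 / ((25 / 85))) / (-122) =-78336 / 7625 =-10.27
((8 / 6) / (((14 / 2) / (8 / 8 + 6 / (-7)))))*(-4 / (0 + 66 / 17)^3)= -9826 / 5282739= -0.00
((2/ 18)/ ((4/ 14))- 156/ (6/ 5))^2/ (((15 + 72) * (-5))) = -5442889/ 140940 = -38.62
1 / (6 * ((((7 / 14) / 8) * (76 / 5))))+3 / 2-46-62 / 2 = -8587 / 114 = -75.32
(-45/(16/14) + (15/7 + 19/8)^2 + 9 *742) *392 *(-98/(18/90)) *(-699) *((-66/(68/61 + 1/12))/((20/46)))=-99346721646819339/877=-113280184317923.99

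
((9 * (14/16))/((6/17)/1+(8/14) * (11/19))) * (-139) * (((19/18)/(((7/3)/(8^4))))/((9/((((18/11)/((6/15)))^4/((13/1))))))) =-1044738822960000/147127409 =-7100912.26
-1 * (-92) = 92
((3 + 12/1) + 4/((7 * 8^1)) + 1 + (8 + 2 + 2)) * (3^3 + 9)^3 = 1309700.57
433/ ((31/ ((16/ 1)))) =6928/ 31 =223.48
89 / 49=1.82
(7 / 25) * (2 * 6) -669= -665.64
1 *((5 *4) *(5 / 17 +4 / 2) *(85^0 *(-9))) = -7020 / 17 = -412.94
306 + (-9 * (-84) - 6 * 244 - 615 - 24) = -1041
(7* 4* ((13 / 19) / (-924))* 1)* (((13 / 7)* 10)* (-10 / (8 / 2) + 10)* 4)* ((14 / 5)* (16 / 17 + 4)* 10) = -5678400 / 3553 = -1598.20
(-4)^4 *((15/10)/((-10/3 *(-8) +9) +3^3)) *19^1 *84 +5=459883/47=9784.74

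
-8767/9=-974.11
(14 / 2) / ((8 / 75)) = 525 / 8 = 65.62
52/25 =2.08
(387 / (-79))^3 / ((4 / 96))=-1391054472 / 493039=-2821.39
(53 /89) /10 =53 /890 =0.06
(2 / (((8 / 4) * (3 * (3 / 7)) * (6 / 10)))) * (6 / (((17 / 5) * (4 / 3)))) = 175 / 102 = 1.72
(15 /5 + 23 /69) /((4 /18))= 15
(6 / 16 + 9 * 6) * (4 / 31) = 435 / 62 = 7.02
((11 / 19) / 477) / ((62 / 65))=715 / 561906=0.00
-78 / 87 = -26 / 29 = -0.90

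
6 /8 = 3 /4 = 0.75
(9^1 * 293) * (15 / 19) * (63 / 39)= 830655 / 247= 3362.98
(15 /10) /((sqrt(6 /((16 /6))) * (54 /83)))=83 /54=1.54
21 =21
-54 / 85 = -0.64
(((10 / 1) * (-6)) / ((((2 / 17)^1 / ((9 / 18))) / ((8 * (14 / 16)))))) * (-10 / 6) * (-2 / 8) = -2975 / 4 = -743.75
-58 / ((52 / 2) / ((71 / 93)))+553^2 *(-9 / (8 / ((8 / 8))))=-3327524201 / 9672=-344036.83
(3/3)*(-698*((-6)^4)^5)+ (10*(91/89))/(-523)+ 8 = -118787878422908717651190/46547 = -2551998591163957240.02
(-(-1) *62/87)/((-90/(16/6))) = -248/11745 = -0.02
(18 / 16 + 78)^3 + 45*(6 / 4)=253670697 / 512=495450.58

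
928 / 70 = 464 / 35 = 13.26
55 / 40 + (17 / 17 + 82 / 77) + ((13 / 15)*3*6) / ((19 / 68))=3468569 / 58520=59.27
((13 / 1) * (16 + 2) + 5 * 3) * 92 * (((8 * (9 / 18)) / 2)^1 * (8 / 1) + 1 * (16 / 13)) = 5131392 / 13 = 394722.46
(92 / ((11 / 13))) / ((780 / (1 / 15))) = 23 / 2475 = 0.01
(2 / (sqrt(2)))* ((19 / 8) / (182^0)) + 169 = 172.36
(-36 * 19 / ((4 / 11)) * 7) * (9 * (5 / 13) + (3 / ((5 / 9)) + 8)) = -14431032 / 65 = -222015.88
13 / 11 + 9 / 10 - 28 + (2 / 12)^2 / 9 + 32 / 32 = -443987 / 17820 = -24.92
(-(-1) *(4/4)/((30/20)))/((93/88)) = 0.63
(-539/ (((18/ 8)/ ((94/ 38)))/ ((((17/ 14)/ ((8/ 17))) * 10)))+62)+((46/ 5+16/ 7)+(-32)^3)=-574384261/ 11970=-47985.32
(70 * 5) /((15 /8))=560 /3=186.67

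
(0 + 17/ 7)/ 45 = 17/ 315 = 0.05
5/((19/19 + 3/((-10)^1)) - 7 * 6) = -50/413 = -0.12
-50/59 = -0.85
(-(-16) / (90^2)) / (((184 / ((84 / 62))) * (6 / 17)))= 119 / 2887650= 0.00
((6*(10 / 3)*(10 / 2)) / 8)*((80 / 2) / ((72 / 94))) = 5875 / 9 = 652.78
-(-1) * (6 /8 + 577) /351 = 2311 /1404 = 1.65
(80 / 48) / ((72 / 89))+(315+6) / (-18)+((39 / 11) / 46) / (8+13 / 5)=-45663403 / 2896344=-15.77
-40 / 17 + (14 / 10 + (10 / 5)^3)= 599 / 85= 7.05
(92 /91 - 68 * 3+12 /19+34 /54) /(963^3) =-9417259 /41690549447001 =-0.00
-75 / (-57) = 25 / 19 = 1.32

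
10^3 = 1000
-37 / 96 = -0.39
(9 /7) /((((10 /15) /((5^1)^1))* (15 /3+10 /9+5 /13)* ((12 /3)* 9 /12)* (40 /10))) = 1053 /8512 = 0.12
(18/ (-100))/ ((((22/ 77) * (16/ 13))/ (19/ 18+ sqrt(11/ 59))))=-1729/ 3200-819 * sqrt(649)/ 94400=-0.76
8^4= 4096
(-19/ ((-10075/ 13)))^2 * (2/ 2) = 361/ 600625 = 0.00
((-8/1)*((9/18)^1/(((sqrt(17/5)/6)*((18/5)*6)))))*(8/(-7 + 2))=16*sqrt(85)/153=0.96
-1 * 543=-543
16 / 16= 1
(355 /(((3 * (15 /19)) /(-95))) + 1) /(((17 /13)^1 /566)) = -6162733.78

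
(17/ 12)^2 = 289/ 144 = 2.01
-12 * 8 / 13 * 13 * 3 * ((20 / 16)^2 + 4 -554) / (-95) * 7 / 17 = -221130 / 323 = -684.61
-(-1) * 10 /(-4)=-5 /2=-2.50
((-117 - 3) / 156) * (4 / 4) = -10 / 13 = -0.77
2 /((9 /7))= 14 /9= 1.56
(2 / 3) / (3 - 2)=2 / 3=0.67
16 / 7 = 2.29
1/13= 0.08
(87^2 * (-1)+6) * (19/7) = -143697/7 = -20528.14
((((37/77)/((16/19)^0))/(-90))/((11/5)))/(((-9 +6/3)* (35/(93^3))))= 3306801/415030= 7.97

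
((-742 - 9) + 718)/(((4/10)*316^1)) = -165/632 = -0.26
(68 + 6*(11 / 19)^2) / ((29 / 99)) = 2502126 / 10469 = 239.00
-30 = -30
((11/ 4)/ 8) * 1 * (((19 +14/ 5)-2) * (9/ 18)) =1089/ 320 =3.40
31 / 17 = 1.82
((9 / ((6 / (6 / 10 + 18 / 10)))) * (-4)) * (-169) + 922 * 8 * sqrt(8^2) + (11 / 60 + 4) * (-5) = 3685241 / 60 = 61420.68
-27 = -27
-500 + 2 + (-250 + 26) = -722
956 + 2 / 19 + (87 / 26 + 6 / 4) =960.95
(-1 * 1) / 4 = -1 / 4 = -0.25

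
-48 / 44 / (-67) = 12 / 737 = 0.02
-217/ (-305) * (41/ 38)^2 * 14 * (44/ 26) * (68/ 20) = 477493093/ 7156825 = 66.72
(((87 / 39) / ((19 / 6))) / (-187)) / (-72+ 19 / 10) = 1740 / 32378489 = 0.00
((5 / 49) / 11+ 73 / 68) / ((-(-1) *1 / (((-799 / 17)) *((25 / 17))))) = -46632225 / 623084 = -74.84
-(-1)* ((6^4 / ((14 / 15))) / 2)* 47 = 228420 / 7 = 32631.43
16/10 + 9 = 53/5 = 10.60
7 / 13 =0.54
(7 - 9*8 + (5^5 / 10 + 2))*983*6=1471551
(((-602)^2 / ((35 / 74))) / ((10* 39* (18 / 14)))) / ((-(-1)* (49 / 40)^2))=17513728 / 17199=1018.30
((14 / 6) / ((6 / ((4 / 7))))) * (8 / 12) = 4 / 27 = 0.15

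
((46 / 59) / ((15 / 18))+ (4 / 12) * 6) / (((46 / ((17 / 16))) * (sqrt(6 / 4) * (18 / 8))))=7361 * sqrt(6) / 732780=0.02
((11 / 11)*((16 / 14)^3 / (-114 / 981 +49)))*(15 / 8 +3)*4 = 0.60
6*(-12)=-72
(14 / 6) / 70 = 1 / 30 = 0.03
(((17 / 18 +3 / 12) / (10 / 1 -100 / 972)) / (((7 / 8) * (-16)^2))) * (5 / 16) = 1161 / 6895616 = 0.00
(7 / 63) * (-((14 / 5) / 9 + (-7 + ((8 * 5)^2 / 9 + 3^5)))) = -18634 / 405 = -46.01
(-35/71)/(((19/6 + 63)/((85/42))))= -425/28187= -0.02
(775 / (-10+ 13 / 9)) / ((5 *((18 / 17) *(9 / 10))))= -13175 / 693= -19.01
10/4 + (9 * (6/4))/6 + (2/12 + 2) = 83/12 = 6.92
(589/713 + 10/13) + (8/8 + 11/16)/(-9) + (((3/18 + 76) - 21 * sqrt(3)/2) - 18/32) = 276319/3588 - 21 * sqrt(3)/2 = 58.83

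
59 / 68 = 0.87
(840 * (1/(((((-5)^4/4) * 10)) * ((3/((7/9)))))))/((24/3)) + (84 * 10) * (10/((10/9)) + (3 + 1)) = 61425098/5625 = 10920.02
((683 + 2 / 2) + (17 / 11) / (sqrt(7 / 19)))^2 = 23256 *sqrt(133) / 77 + 396279523 / 847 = 471345.62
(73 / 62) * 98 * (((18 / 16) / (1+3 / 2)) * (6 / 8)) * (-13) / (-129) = 3.92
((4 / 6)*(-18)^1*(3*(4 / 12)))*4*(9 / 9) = -48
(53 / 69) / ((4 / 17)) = 901 / 276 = 3.26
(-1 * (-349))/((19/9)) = 3141/19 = 165.32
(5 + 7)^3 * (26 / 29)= 44928 / 29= 1549.24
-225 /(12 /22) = -412.50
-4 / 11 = -0.36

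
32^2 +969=1993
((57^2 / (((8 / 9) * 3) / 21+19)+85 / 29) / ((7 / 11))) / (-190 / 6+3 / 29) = -99632742 / 11581255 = -8.60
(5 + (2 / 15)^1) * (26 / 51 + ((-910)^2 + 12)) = 3251997826 / 765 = 4250977.55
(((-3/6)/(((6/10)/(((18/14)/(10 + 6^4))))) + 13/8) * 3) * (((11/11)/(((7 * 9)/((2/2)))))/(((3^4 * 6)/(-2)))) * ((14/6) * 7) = -59393/11424888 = -0.01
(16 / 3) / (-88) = -2 / 33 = -0.06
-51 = -51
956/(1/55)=52580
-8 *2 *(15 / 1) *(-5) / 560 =15 / 7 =2.14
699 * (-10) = -6990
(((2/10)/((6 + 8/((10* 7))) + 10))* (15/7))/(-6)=-0.00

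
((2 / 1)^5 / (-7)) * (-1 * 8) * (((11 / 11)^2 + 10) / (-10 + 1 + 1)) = -50.29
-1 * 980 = -980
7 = 7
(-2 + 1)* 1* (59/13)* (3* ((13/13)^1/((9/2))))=-118/39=-3.03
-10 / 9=-1.11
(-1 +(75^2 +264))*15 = 88320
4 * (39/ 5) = 156/ 5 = 31.20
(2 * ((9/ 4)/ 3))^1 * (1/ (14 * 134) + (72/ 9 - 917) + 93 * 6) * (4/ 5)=-395085/ 938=-421.20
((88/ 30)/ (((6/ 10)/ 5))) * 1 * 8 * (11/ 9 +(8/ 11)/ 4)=22240/ 81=274.57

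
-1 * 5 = -5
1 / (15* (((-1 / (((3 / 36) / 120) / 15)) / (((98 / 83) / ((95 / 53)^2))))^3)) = -2607614922465721 / 7942156386681405015000000000000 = -0.00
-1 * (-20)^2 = -400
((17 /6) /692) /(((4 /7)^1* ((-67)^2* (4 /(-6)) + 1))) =-0.00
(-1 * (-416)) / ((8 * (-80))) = -0.65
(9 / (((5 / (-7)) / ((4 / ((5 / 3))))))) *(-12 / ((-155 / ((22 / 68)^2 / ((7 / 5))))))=-39204 / 223975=-0.18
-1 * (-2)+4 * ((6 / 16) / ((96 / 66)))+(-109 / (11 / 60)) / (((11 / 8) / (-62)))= 103814617 / 3872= 26811.63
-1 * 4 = -4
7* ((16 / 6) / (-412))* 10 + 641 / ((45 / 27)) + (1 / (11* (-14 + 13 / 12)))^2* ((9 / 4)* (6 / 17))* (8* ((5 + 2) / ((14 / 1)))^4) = 5866155235043 / 15270602325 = 384.15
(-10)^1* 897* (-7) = 62790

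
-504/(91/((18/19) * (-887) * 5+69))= 22888.13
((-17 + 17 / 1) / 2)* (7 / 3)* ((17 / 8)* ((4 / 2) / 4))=0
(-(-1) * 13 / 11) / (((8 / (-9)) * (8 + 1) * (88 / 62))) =-403 / 3872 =-0.10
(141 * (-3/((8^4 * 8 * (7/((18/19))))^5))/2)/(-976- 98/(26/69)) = 0.00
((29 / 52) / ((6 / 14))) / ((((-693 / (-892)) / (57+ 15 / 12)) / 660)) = 7534055 / 117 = 64393.63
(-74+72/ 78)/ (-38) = 25/ 13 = 1.92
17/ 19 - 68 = -1275/ 19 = -67.11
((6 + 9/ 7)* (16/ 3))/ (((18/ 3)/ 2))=272/ 21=12.95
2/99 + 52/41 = 5230/4059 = 1.29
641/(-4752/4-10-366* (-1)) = -641/832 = -0.77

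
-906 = -906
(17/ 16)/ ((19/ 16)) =17/ 19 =0.89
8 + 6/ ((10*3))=41/ 5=8.20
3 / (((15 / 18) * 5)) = 0.72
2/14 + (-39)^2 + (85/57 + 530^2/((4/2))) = 56647081/399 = 141972.63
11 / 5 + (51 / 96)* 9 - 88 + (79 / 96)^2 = -80.34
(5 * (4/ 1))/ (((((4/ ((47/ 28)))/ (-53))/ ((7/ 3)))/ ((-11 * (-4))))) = -137005/ 3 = -45668.33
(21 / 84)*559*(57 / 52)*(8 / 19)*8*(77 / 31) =39732 / 31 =1281.68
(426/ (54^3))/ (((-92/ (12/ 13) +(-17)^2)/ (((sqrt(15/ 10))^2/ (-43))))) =-1/ 2006208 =-0.00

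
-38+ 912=874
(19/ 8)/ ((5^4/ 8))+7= 4394/ 625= 7.03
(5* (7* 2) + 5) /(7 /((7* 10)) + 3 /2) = 375 /8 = 46.88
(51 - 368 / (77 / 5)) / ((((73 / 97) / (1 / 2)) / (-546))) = -7895121 / 803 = -9832.03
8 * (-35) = -280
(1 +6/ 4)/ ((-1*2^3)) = -5/ 16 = -0.31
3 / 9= 1 / 3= 0.33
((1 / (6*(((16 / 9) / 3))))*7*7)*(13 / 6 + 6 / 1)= 7203 / 64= 112.55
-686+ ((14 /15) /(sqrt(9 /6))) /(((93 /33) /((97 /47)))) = -686+ 14938 * sqrt(6) /65565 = -685.44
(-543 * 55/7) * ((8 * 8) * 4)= -7645440/7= -1092205.71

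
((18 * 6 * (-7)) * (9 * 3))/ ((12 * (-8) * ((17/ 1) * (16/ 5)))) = 8505/ 2176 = 3.91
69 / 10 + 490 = 4969 / 10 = 496.90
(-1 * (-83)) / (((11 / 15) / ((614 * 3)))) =2293290 / 11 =208480.91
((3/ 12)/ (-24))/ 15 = -1/ 1440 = -0.00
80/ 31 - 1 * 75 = -2245/ 31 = -72.42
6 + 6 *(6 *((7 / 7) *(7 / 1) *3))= 762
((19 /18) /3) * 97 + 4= 2059 /54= 38.13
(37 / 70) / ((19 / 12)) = 0.33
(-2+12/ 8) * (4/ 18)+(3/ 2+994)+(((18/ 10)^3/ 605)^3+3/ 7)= 54268328504137247239/ 54496261230468750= 995.82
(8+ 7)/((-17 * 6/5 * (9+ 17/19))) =-475/6392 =-0.07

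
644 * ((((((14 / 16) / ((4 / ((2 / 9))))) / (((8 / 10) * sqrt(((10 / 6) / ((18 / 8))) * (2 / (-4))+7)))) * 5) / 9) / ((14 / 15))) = 20125 * sqrt(537) / 51552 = 9.05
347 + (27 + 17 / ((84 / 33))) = 10659 / 28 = 380.68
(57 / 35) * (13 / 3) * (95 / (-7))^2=445835 / 343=1299.81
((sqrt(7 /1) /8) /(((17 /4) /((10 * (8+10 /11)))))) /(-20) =-49 * sqrt(7) /374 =-0.35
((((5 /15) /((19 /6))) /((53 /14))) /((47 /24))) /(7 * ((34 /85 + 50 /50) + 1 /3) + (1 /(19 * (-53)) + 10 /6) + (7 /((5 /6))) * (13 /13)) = 0.00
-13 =-13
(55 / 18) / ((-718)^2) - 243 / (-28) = 563725879 / 64956024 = 8.68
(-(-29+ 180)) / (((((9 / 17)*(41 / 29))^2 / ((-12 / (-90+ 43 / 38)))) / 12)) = -22313842592 / 51090633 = -436.75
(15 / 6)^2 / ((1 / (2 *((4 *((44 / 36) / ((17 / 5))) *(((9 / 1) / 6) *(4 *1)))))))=5500 / 51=107.84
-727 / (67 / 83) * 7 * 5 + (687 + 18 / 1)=-2064700 / 67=-30816.42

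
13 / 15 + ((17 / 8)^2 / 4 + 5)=26863 / 3840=7.00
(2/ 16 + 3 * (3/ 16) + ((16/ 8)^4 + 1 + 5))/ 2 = 363/ 32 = 11.34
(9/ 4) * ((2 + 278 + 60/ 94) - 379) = -41607/ 188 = -221.31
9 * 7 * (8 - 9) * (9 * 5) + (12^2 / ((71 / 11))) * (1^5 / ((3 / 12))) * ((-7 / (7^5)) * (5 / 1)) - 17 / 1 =-486214972 / 170471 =-2852.19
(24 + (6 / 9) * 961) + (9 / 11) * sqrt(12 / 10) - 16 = 9 * sqrt(30) / 55 + 1946 / 3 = 649.56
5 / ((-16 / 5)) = -25 / 16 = -1.56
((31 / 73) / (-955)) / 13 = -31 / 906295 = -0.00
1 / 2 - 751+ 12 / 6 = -1497 / 2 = -748.50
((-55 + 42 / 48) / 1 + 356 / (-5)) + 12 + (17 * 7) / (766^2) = -113.32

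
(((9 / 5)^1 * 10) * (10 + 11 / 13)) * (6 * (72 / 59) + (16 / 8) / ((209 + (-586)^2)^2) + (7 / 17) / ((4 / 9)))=550901813130532209 / 342098146615550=1610.36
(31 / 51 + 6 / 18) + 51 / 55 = 1747 / 935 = 1.87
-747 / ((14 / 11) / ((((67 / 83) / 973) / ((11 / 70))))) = -3015 / 973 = -3.10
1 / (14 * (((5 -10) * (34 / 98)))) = -7 / 170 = -0.04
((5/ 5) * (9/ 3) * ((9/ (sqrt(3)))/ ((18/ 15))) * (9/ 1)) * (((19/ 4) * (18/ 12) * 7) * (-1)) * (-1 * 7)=377055 * sqrt(3)/ 16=40817.40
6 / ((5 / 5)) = 6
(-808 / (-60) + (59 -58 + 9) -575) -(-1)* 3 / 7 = -57866 / 105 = -551.10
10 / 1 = 10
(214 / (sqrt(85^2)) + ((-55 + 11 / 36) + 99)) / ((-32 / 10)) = -143279 / 9792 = -14.63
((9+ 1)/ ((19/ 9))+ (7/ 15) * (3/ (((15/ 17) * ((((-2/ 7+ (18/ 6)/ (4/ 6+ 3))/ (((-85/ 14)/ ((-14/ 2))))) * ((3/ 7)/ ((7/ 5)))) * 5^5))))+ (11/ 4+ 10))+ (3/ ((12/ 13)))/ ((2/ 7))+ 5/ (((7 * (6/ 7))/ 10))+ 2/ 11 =1801724677681/ 48200625000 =37.38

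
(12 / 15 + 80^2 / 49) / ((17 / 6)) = 193176 / 4165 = 46.38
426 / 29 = 14.69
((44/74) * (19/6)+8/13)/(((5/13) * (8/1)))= 721/888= 0.81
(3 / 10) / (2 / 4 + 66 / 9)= 9 / 235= 0.04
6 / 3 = 2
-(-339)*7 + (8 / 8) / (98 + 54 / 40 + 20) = 5664371 / 2387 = 2373.01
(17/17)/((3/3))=1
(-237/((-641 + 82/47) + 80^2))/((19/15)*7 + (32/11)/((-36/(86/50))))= -5513805/1169715751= -0.00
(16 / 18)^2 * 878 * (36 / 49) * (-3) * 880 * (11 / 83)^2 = -23933296640 / 1012683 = -23633.55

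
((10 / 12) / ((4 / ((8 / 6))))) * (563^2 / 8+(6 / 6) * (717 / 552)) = 18226315 / 1656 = 11006.23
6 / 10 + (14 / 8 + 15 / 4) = 61 / 10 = 6.10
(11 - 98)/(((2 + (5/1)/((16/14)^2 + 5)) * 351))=-2987/33657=-0.09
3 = 3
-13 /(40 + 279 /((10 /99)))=-130 /28021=-0.00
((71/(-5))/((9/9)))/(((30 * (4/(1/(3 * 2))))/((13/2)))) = -923/7200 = -0.13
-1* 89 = -89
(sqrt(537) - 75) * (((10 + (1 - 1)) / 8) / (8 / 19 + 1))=-2375 / 36 + 95 * sqrt(537) / 108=-45.59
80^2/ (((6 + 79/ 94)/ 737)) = 443379200/ 643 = 689547.74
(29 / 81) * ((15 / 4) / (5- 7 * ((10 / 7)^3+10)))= -1421 / 90396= -0.02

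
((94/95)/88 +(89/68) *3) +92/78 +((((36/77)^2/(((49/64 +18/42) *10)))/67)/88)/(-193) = 5.12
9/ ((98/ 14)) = 9/ 7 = 1.29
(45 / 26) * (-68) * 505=-772650 / 13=-59434.62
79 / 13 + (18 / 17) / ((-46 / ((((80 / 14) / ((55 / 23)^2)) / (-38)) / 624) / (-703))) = 22747867 / 3743740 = 6.08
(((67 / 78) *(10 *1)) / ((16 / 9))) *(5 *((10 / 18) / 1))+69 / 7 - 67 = -190975 / 4368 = -43.72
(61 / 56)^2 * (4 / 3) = 1.58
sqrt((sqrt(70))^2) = sqrt(70) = 8.37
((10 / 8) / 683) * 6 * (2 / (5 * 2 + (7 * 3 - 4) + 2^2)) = 15 / 21173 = 0.00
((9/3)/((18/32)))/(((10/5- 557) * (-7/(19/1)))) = 304/11655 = 0.03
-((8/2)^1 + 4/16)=-17/4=-4.25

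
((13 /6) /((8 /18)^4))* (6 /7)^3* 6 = 2302911 /10976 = 209.81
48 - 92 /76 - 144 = -1847 /19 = -97.21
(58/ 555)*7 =406/ 555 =0.73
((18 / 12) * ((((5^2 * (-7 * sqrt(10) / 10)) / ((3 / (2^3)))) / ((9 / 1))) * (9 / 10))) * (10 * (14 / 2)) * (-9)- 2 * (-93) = 186 + 4410 * sqrt(10) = 14131.64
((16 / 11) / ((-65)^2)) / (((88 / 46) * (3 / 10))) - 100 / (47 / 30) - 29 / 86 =-79554966077 / 1239822870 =-64.17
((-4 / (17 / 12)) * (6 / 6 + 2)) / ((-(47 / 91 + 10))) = 4368 / 5423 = 0.81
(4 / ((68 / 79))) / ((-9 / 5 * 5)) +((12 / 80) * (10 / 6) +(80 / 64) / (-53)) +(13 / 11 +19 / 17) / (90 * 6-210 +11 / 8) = -66916631 / 236466549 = -0.28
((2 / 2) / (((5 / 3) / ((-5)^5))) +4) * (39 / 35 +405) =-26594394 / 35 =-759839.83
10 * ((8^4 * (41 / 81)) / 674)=839680 / 27297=30.76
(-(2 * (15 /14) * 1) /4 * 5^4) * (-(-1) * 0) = 0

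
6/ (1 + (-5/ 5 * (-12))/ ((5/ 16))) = 30/ 197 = 0.15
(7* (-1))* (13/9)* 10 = -910/9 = -101.11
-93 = -93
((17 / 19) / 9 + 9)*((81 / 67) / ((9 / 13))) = 20228 / 1273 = 15.89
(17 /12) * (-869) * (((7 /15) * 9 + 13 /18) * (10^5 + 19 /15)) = -605974249.65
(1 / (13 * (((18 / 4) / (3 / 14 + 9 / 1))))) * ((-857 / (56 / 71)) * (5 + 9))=-2616421 / 1092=-2395.99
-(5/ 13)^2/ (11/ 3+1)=-75/ 2366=-0.03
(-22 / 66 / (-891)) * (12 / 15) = 4 / 13365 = 0.00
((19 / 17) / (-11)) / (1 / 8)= -152 / 187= -0.81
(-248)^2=61504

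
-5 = -5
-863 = -863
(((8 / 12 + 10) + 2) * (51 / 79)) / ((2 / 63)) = 20349 / 79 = 257.58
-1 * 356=-356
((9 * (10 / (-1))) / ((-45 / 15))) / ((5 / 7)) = 42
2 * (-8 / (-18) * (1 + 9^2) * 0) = 0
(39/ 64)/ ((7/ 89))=3471/ 448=7.75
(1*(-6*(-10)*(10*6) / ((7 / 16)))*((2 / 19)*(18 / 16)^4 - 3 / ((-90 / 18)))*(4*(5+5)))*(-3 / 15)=-961335 / 19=-50596.58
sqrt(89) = 9.43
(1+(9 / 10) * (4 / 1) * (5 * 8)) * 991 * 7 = 1005865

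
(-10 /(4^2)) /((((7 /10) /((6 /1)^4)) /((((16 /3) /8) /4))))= -1350 /7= -192.86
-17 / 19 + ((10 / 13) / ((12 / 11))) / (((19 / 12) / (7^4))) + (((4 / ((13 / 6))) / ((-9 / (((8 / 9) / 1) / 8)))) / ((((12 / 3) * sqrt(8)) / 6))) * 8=263889 / 247- 8 * sqrt(2) / 117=1068.28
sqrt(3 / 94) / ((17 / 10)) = 5*sqrt(282) / 799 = 0.11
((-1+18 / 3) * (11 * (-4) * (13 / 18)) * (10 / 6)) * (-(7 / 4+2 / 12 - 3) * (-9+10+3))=-92950 / 81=-1147.53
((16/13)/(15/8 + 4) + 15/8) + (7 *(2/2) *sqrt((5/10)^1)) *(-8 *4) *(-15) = 10189/4888 + 1680 *sqrt(2) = 2377.96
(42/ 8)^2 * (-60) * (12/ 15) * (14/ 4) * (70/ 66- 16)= 1521891/ 22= 69176.86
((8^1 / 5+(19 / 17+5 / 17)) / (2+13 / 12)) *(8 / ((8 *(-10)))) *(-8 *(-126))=-98.46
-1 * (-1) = 1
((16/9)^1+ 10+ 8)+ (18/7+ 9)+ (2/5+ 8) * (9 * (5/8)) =19807/252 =78.60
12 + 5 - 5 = 12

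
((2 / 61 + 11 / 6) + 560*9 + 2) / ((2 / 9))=5538165 / 244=22697.40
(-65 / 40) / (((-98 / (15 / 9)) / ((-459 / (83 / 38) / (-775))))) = 37791 / 5043080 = 0.01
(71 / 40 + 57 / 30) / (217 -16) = 49 / 2680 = 0.02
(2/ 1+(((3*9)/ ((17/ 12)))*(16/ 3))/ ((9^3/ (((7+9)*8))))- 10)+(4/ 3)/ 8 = 9193/ 918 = 10.01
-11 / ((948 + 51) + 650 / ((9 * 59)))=-5841 / 531119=-0.01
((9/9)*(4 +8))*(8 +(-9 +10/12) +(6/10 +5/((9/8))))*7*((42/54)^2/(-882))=-3073/10935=-0.28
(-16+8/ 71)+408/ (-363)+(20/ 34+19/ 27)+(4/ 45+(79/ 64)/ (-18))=-39619542623/ 2523692160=-15.70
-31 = -31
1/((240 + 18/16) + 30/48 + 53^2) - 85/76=-1036951/927428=-1.12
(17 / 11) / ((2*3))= 17 / 66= 0.26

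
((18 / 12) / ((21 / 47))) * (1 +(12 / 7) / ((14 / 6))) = 3995 / 686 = 5.82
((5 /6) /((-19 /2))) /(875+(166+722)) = -5 /100491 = -0.00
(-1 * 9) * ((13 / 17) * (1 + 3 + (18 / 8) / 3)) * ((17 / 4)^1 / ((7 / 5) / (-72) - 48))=100035 / 34574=2.89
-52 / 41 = -1.27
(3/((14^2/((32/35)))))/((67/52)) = 1248/114905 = 0.01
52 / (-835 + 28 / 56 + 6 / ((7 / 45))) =-0.07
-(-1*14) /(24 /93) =217 /4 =54.25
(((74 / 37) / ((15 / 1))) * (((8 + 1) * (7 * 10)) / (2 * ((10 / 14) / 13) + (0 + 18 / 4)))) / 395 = 15288 / 331405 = 0.05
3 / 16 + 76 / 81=1459 / 1296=1.13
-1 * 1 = -1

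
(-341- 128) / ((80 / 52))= -6097 / 20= -304.85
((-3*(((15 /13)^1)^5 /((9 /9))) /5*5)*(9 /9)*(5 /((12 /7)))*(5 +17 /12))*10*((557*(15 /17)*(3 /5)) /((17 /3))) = -51295914140625 /858429416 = -59755.54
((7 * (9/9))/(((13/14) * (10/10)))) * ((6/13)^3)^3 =987614208/137858491849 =0.01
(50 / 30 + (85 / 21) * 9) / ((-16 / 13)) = -650 / 21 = -30.95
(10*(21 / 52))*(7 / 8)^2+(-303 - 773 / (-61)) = -29155595 / 101504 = -287.24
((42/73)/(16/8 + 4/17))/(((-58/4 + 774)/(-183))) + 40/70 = 153322/300979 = 0.51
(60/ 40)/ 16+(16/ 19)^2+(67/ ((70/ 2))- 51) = -19521711/ 404320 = -48.28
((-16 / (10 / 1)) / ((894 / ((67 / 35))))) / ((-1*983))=268 / 76895175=0.00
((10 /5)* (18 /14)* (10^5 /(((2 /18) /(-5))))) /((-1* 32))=2531250 /7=361607.14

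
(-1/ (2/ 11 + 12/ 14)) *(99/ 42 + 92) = -14531/ 160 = -90.82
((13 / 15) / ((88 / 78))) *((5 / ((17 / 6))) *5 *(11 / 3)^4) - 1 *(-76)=1194463 / 918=1301.16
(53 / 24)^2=2809 / 576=4.88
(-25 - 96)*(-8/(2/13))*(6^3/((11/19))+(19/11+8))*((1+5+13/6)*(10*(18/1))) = 3540777240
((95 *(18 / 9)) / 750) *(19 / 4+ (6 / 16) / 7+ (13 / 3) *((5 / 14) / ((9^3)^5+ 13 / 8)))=5051085965451652757 / 4150765223028156600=1.22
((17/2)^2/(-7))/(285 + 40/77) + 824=72459381/87940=823.96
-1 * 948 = -948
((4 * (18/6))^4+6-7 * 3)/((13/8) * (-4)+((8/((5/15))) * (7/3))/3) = 124326/73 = 1703.10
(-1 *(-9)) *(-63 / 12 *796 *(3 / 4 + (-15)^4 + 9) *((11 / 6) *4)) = -27931545873 / 2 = -13965772936.50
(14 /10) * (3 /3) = 7 /5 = 1.40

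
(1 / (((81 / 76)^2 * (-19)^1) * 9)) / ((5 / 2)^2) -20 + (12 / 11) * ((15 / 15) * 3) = -16.73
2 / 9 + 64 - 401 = -3031 / 9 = -336.78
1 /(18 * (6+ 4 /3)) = 1 /132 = 0.01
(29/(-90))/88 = -29/7920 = -0.00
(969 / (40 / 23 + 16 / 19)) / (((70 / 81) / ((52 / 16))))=148632003 / 105280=1411.78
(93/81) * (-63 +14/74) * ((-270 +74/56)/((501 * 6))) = 19356679/3002994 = 6.45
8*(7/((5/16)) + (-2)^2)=1056/5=211.20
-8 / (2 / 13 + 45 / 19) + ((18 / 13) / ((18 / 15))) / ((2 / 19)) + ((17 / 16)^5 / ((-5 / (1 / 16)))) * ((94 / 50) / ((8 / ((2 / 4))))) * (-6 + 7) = 2116391864837379 / 271757344768000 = 7.79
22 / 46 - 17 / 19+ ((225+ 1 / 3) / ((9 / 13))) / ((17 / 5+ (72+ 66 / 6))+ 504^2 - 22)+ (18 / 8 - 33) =-31.17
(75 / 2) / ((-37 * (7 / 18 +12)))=-675 / 8251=-0.08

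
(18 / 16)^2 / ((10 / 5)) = 81 / 128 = 0.63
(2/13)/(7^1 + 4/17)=34/1599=0.02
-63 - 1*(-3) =-60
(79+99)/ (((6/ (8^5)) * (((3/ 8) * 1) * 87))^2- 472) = -3058016714752/ 8108897641759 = -0.38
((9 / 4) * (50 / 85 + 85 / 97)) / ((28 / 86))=133515 / 13192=10.12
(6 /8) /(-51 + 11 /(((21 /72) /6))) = 7 /1636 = 0.00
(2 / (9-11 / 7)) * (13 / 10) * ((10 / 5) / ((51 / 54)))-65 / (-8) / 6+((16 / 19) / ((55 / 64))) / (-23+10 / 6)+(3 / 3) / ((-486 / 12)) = 46615991 / 23023440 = 2.02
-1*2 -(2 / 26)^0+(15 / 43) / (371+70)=-18958 / 6321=-3.00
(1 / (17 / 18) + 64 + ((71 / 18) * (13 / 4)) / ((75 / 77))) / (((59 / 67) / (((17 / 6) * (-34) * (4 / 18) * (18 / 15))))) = -8178711373 / 3584250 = -2281.85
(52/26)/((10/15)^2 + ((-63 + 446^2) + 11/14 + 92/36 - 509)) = 28/2776869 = 0.00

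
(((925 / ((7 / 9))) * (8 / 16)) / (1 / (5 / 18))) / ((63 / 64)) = 74000 / 441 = 167.80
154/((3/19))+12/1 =2962/3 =987.33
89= 89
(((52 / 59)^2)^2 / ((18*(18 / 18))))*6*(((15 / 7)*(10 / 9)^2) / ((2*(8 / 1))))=228488000 / 6870543687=0.03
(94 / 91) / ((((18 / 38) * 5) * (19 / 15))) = 94 / 273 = 0.34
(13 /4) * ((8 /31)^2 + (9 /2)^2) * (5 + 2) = 7106827 /15376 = 462.20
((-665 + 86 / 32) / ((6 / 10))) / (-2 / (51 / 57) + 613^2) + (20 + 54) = 4537879915 / 61325136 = 74.00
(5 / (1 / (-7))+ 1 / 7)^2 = 59536 / 49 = 1215.02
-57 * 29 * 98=-161994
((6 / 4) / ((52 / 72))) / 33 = 9 / 143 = 0.06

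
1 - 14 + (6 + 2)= -5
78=78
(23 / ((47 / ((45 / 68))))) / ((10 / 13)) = 0.42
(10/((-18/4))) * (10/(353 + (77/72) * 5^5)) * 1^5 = -1600/266041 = -0.01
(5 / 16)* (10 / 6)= 25 / 48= 0.52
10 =10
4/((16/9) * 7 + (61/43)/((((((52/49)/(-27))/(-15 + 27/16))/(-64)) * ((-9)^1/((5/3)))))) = 20124/28712173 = 0.00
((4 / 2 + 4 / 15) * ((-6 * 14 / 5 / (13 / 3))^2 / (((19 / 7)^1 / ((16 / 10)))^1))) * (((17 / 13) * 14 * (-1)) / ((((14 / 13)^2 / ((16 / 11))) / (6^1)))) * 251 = -1179268263936 / 1698125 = -694453.16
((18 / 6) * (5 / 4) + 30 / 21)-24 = -527 / 28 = -18.82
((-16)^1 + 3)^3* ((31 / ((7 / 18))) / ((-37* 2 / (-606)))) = -371455578 / 259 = -1434191.42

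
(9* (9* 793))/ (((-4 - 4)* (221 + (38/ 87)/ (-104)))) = -72647523/ 1999570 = -36.33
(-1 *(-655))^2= 429025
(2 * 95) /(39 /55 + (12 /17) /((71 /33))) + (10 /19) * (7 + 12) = 13301680 /68853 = 193.19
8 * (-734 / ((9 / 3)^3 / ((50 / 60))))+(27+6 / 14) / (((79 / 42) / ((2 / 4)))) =-1113064 / 6399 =-173.94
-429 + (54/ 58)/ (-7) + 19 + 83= -66408/ 203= -327.13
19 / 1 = 19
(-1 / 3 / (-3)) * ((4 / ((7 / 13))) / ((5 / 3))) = 52 / 105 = 0.50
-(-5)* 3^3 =135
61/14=4.36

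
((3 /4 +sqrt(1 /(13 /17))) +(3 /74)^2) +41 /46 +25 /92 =sqrt(221) /13 +241151 /125948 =3.06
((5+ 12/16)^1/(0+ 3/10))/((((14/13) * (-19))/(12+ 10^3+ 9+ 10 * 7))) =-1021.96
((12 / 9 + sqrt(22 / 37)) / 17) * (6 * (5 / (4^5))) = 15 * sqrt(814) / 322048 + 5 / 2176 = 0.00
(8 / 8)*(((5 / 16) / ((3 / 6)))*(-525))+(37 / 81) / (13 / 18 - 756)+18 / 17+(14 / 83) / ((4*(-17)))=-451729499917 / 1381143240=-327.07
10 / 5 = 2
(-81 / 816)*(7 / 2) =-189 / 544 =-0.35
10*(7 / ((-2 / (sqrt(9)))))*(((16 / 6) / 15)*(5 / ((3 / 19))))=-5320 / 9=-591.11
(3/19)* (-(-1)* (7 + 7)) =2.21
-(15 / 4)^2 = -225 / 16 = -14.06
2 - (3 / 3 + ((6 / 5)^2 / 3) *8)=-71 / 25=-2.84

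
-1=-1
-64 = -64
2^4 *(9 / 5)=144 / 5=28.80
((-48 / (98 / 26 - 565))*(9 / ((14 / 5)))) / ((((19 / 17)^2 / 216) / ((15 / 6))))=22823775 / 192052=118.84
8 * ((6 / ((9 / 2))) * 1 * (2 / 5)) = 64 / 15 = 4.27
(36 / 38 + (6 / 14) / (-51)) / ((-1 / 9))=-19107 / 2261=-8.45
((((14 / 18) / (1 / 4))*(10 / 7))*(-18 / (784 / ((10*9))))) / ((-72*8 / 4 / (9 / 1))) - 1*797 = -312199 / 392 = -796.43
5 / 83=0.06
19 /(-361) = -1 /19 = -0.05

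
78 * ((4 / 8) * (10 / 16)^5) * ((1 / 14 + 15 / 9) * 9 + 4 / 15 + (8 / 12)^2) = 83711875 / 1376256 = 60.83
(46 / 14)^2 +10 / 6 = 1832 / 147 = 12.46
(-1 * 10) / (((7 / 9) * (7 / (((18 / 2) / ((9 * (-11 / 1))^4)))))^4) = -10 / 11402691067376560882073268082881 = -0.00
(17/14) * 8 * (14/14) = 68/7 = 9.71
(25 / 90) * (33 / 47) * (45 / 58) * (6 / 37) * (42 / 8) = 51975 / 403448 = 0.13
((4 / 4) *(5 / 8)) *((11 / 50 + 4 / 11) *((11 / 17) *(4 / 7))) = 321 / 2380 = 0.13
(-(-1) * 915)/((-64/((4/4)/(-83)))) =915/5312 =0.17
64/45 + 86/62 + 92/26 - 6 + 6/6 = 24442/18135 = 1.35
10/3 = 3.33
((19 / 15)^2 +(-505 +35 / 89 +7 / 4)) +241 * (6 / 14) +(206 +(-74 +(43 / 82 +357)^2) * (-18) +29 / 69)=-49853383550677319 / 21678344100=-2299685.96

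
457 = 457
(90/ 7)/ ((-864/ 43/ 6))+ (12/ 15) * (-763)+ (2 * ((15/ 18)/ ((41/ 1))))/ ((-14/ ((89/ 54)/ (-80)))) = -4569350171/ 7439040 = -614.24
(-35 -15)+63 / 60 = -979 / 20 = -48.95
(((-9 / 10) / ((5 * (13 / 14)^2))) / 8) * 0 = 0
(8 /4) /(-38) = -1 /19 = -0.05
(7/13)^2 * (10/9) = 490/1521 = 0.32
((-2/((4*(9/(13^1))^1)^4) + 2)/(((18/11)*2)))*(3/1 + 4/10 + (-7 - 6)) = -3632321/629856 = -5.77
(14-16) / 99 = -2 / 99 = -0.02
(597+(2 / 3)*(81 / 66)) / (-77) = -6576 / 847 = -7.76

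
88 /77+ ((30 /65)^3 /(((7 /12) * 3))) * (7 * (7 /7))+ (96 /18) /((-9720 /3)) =28672402 /18685485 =1.53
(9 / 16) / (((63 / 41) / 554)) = 11357 / 56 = 202.80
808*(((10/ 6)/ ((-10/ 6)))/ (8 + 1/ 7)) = -5656/ 57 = -99.23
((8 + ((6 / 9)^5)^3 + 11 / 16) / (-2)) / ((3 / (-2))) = 1995022361 / 688747536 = 2.90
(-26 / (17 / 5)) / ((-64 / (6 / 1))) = 195 / 272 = 0.72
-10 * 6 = -60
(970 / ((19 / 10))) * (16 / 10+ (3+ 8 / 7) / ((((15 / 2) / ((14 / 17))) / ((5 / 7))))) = 6665840 / 6783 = 982.73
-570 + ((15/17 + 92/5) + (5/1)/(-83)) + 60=-3462438/7055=-490.78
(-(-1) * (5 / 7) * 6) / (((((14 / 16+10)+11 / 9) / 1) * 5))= 432 / 6097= 0.07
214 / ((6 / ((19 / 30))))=2033 / 90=22.59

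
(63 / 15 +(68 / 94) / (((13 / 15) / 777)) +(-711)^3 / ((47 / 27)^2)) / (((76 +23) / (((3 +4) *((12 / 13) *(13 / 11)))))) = -158958616333328 / 17373785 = -9149337.14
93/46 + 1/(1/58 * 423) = 2.16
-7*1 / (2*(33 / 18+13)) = -0.24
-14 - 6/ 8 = -59/ 4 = -14.75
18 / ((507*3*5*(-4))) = -1 / 1690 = -0.00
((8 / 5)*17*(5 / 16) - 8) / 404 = 1 / 808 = 0.00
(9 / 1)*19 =171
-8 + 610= 602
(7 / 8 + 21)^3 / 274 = 5359375 / 140288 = 38.20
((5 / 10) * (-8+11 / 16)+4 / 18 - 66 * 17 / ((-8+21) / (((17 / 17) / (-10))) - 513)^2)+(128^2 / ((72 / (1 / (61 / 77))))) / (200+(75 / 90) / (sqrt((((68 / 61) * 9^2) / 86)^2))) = -48348758320141483 / 24099582807053280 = -2.01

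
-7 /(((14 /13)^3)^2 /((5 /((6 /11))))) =-265474495 /6453888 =-41.13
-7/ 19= -0.37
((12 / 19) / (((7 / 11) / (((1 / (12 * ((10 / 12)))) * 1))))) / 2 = 33 / 665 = 0.05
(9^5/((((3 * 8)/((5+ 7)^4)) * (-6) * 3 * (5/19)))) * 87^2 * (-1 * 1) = 407610995472/5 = 81522199094.40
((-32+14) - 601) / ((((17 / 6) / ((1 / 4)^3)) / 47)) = -87279 / 544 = -160.44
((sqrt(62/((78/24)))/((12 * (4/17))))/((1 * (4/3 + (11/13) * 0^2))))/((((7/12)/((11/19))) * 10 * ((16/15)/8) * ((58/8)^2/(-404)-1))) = -113322 * sqrt(806)/4210115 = -0.76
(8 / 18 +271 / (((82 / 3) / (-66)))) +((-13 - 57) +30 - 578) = -469339 / 369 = -1271.92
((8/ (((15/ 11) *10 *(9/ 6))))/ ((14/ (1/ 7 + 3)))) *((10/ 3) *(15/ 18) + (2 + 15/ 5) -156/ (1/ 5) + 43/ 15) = -33513128/ 496125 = -67.55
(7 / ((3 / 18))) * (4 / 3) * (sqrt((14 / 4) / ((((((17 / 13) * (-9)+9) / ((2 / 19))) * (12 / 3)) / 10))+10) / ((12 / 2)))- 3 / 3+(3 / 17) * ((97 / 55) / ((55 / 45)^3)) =-1032346 / 1244485+805 * sqrt(38) / 171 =28.19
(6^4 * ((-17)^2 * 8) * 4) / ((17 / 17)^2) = 11985408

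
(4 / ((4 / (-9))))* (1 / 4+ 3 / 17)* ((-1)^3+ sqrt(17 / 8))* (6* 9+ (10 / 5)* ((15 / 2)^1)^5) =198422379 / 1088 - 198422379* sqrt(34) / 4352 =-83479.28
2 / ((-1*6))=-1 / 3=-0.33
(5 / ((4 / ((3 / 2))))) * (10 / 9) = 25 / 12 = 2.08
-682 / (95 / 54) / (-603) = 0.64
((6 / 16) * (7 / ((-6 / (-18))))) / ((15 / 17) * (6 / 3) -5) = -1071 / 440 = -2.43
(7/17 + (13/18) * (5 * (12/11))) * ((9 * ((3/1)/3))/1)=7323/187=39.16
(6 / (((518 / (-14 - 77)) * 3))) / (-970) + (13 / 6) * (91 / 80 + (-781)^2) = 758906758857 / 574240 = 1321584.63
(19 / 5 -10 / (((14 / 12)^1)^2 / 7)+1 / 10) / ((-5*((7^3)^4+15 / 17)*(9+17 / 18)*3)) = 169677 / 7370831467182400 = 0.00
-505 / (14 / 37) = -18685 / 14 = -1334.64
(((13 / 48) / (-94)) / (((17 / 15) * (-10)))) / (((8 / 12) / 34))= 39 / 3008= 0.01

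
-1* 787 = -787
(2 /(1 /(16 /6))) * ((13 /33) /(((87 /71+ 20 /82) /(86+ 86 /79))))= 320442880 /2573109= 124.54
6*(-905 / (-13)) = 5430 / 13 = 417.69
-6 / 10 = -3 / 5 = -0.60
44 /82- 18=-716 /41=-17.46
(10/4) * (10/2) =25/2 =12.50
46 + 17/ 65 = 3007/ 65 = 46.26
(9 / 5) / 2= 9 / 10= 0.90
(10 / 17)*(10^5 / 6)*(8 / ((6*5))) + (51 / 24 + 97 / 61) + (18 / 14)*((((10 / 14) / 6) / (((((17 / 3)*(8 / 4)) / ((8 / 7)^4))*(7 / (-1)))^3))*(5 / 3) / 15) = 13141987581699884550987707 / 5019677037242497976472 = 2618.09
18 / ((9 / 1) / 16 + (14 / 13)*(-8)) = -3744 / 1675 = -2.24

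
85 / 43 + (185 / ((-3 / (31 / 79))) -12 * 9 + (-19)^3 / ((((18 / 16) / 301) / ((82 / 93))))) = -4601099599040 / 2843289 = -1618231.42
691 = 691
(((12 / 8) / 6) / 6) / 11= 0.00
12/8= 3/2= 1.50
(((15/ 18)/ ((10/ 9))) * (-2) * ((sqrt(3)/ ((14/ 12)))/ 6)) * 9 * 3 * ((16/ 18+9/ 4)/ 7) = -4.49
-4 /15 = -0.27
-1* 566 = -566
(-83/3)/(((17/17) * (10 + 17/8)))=-664/291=-2.28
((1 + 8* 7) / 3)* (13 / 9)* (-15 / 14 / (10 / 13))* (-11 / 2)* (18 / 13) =8151 / 28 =291.11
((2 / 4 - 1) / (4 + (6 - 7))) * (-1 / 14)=1 / 84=0.01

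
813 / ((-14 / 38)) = -15447 / 7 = -2206.71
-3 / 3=-1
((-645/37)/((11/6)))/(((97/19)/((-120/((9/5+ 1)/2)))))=44118000/276353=159.64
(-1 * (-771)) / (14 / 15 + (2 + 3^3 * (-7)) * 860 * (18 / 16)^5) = -94740480 / 35610860987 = -0.00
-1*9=-9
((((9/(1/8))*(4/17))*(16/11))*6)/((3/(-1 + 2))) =9216/187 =49.28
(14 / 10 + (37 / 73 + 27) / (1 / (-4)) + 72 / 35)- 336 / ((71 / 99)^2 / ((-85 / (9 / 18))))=1429001022833 / 12879755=110949.39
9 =9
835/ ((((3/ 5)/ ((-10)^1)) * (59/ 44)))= -1837000/ 177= -10378.53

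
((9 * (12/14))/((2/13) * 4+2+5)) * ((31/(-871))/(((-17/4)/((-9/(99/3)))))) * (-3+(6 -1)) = -4464/964733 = -0.00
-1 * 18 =-18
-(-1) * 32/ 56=4/ 7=0.57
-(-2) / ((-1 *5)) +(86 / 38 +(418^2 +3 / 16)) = 265583597 / 1520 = 174726.05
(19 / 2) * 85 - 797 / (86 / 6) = 64663 / 86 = 751.90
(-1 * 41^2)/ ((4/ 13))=-21853/ 4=-5463.25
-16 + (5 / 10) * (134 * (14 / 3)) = 890 / 3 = 296.67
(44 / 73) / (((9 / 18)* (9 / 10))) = 880 / 657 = 1.34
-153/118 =-1.30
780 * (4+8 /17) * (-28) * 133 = -220758720 /17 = -12985807.06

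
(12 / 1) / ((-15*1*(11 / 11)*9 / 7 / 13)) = -364 / 45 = -8.09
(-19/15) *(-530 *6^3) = 145008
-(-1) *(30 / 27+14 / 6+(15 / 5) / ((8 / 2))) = 151 / 36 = 4.19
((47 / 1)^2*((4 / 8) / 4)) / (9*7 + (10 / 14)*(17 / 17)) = 15463 / 3568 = 4.33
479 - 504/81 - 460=115/9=12.78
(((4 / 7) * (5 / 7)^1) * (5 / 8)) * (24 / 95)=60 / 931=0.06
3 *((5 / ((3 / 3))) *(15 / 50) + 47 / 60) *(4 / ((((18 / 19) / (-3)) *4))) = -2603 / 120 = -21.69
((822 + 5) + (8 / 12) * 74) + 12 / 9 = 2633 / 3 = 877.67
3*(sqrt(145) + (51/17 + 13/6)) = 31/2 + 3*sqrt(145) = 51.62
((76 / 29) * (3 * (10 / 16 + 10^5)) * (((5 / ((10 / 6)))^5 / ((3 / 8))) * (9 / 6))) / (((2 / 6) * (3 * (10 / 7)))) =15513216957 / 29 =534938515.76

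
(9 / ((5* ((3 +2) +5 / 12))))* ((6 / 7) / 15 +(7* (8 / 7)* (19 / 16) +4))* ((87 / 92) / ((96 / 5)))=57159 / 257600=0.22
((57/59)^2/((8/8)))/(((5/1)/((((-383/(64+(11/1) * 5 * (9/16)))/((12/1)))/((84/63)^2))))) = -3733101/105752780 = -0.04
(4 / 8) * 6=3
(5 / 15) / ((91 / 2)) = 2 / 273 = 0.01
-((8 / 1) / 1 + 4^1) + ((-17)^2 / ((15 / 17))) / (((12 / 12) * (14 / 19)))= 90827 / 210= 432.51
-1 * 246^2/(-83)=60516/83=729.11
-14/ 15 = -0.93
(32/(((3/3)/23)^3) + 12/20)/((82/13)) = 25307399/410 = 61725.36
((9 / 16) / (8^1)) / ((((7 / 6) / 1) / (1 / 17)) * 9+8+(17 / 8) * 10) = 3 / 8864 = 0.00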